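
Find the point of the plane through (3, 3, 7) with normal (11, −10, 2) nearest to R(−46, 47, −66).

(9, -3, -56)

The perpendicular from R has direction n = (11, −10, 2): r = (−46, 47, −66) + t(11, −10, 2).
Substitute into the plane: n·(R + tn) = 17 gives -1108 + 225t = 17, so t = 5.
Foot = (−46, 47, −66) + 5·(11, −10, 2) = (9, −3, −56).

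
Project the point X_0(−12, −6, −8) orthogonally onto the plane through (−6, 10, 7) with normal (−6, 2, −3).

The perpendicular from X_0 has direction n = (−6, 2, −3): r = (−12, −6, −8) + μ(−6, 2, −3).
Substitute into the plane: n·(X_0 + μn) = 35 gives 84 + 49μ = 35, so μ = -1.
Foot = (−12, −6, −8) + (-1)·(−6, 2, −3) = (−6, −8, −5).

(-6, -8, -5)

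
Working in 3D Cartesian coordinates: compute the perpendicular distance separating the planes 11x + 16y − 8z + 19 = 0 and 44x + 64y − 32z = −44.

Divide the second equation by 4 to match normals: 11x + 16y − 8z = -11.
With common normal n = (11, 16, −8) (|n| = 21), the distance is |(-19) − (-11)|/|n| = 8/21.

8/21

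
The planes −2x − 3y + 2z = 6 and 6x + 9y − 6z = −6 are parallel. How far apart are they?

4/√17

Divide the second equation by -3 to match normals: −2x − 3y + 2z = 2.
Both planes have normal n = (−2, −3, 2), |n| = √17. Any point on the first plane is at distance |2 − 6|/|n| = 4/√17 from the second.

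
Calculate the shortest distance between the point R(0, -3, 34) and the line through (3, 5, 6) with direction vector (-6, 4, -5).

3√61

Direction vector d = (-6, 4, -5).
AP = (-3, -8, 28), and AP × d = (-72, -183, -60).
|AP × d|² = 42273 and |d|² = 77, so the distance is √(42273/77) = √549 = 3√61.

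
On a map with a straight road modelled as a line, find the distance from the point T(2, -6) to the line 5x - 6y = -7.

53√61/61

d = |5·2 + (-6)·(-6) − (-7)| / √(25 + 36) = |53|/√61 = 53/√61.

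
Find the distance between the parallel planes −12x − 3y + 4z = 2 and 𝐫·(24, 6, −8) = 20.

Divide the second equation by -2 to match normals: −12x − 3y + 4z = -10.
With common normal n = (−12, −3, 4) (|n| = 13), the distance is |2 − (-10)|/|n| = 12/13.

12/13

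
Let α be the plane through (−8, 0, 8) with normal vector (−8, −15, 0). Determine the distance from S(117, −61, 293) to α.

The plane has equation n·(r − (−8, 0, 8)) = 0, i.e. n·r = 64.
Then n·(117, −61, 293) − 64 = −85.
|n| = √(64 + 225 + 0) = 17, so the distance is |-85|/17 = 5.

5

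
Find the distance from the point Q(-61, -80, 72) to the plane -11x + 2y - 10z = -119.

Normal vector n = (-11, 2, -10), and n·(-61, -80, 72) - (-119) = -90.
|n| = √(121 + 4 + 100) = 15, so the distance is |-90|/15 = 6.

6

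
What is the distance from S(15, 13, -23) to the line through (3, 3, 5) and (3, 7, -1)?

A direction vector is d = (0, 4, -6).
AP = (12, 10, -28), and AP × d = (52, 72, 48).
|AP × d|² = 10192 and |d|² = 52, so the distance is √(10192/52) = √196 = 14.

14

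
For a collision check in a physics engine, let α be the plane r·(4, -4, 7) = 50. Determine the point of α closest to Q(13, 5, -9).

n = (4, -4, 7), |n|² = 81, and n·Q − 50 = -81.
t = -81/81 = -1, so the foot is Q − t·n = (13, 5, -9) − (-1)·(4, -4, 7) = (17, 1, -2).

(17, 1, -2)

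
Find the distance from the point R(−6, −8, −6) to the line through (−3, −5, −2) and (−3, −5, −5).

A direction vector is d = (0, 0, −3).
AP = (−3, −3, −4); AP·d = 12, |AP|² = 34, |d|² = 9.
distance² = |AP|² − (AP·d)²/|d|² = 34 − 144/9 = 18, so the distance is 3√2.

3√2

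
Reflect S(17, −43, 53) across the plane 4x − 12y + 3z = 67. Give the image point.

(-15, 53, 29)

n = (4, −12, 3), |n|² = 169, n·S − 67 = 676, so t = 676/169 = 4.
Foot F = S − 4·n = (1, 5, 41); the reflection is 2F − S = (−15, 53, 29).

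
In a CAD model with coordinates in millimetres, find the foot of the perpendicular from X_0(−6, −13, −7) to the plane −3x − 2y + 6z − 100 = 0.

n = (−3, −2, 6), |n|² = 49, and n·X_0 − 100 = -98.
t = -98/49 = -2, so the foot is X_0 − t·n = (−6, −13, −7) − (-2)·(−3, −2, 6) = (−12, −17, 5).

(-12, -17, 5)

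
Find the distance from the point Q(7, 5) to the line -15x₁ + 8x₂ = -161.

96/17

d = |(-15)·7 + 8·5 − (-161)| / √(225 + 64) = |96|/17 = 96/17.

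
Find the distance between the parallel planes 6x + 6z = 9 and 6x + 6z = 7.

√2/6

With common normal n = (6, 0, 6) (|n| = 6√2), the distance is |9 − 7|/|n| = 2/(6√2) = √2/6.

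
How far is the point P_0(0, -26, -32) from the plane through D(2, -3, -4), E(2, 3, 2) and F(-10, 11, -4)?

DE = (0, 6, 6) and DF = (-12, 14, 0), so a normal is n = DE × DF = (-84, -72, 72).
d = |(-84)·0 + (-72)·(-26) + 72·(-32) − (-240)| / √(7056 + 5184 + 5184) = |-192| / 132 = 16/11.

16/11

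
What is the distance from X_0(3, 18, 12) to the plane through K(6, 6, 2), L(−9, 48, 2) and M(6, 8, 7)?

KL = (−15, 42, 0) and KM = (0, 2, 5), so a normal is n = KL × KM = (210, 75, −30).
Then n·(3, 18, 12) − 1650 = −30.
|n| = √(44100 + 5625 + 900) = 225, so the distance is |-30|/225 = 2/15.

2/15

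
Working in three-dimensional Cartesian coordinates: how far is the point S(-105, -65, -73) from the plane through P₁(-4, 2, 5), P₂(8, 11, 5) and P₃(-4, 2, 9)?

P₁P₂ = (12, 9, 0) and P₁P₃ = (0, 0, 4), so a normal is n = P₁P₂ × P₁P₃ = (36, -48, 0).
d = |36·(-105) + (-48)·(-65) − (-240)| / √(1296 + 2304 + 0) = |-420| / 60 = 7.

7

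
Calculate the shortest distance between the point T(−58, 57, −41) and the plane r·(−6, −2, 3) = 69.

Normal vector n = (−6, −2, 3), and n·(−58, 57, −41) − 69 = 42.
|n| = √(36 + 4 + 9) = 7, so the distance is |42|/7 = 6.

6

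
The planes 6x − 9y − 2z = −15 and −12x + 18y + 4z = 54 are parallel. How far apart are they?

12/11

Divide the second equation by -2 to match normals: 6x − 9y − 2z = -27.
Both planes have normal n = (6, −9, −2), |n| = 11. Any point on the first plane is at distance |(-27) − (-15)|/|n| = 12/11 from the second.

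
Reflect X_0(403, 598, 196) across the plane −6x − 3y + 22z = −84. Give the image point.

n = (−6, −3, 22), |n|² = 529, n·X_0 − (-84) = 184, so t = 184/529 = 8/23.
Foot F = X_0 − (8/23)·n = (9317/23, 13778/23, 4332/23); the reflection is 2F − X_0 = (9365/23, 13802/23, 4156/23).

(9365/23, 13802/23, 4156/23)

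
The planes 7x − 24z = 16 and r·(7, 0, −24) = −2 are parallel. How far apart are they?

Both planes have normal n = (7, 0, −24), |n| = 25. Any point on the first plane is at distance |(-2) − 16|/|n| = 18/25 from the second.

18/25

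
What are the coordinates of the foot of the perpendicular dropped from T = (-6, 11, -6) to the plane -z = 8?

(-6, 11, -8)

n = (0, 0, -1), |n|² = 1, and n·T − 8 = -2.
t = -2/1 = -2, so the foot is T − t·n = (-6, 11, -6) − (-2)·(0, 0, -1) = (-6, 11, -8).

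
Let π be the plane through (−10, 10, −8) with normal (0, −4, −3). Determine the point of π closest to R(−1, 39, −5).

(-1, 19, -20)

n = (0, −4, −3), |n|² = 25, and n·R − (-16) = -125.
t = -125/25 = -5, so the foot is R − t·n = (−1, 39, −5) − (-5)·(0, −4, −3) = (−1, 19, −20).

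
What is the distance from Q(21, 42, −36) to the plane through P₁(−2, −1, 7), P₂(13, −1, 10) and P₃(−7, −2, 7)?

23/√51

P₁P₂ = (15, 0, 3) and P₁P₃ = (−5, −1, 0), so a normal is n = P₁P₂ × P₁P₃ = (3, −15, −15).
Then n·(21, 42, −36) − (−96) = 69.
|n| = √(9 + 225 + 225) = 3√51, so the distance is |69|/(3√51) = 23/√51.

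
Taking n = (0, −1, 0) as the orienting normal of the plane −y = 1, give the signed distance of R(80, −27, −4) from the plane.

26

n·R − 1 = 26.
|n| = 1, so the signed distance is 26/1 = 26.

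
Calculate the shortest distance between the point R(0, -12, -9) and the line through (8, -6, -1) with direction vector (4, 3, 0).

8

Direction vector d = (4, 3, 0).
AP = (-8, -6, -8); AP·d = -50, |AP|² = 164, |d|² = 25.
distance² = |AP|² − (AP·d)²/|d|² = 164 − 2500/25 = 64, so the distance is 8.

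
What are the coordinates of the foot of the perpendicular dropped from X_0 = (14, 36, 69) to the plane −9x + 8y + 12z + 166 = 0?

(50, 4, 21)

The perpendicular from X_0 has direction n = (−9, 8, 12): r = (14, 36, 69) + λ(−9, 8, 12).
Substitute into the plane: n·(X_0 + λn) = -166 gives 990 + 289λ = -166, so λ = -4.
Foot = (14, 36, 69) + (-4)·(−9, 8, 12) = (50, 4, 21).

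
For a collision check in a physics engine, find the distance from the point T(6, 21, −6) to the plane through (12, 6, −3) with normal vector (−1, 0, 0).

The plane has equation n·(r − (12, 6, −3)) = 0, i.e. n·r = -12.
d = |(-1)·6 − (-12)| / √(1 + 0 + 0) = |6| / 1 = 6.

6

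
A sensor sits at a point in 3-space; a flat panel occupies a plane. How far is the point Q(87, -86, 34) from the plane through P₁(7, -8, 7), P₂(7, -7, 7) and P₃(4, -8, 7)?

27

P₁P₂ = (0, 1, 0) and P₁P₃ = (-3, 0, 0), so a normal is n = P₁P₂ × P₁P₃ = (0, 0, 3).
Then n·(87, -86, 34) - 21 = 81.
|n| = √(0 + 0 + 9) = 3, so the distance is |81|/3 = 27.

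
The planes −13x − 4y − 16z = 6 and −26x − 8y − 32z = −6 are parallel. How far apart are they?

Divide the second equation by 2 to match normals: −13x − 4y − 16z = -3.
Both planes have normal n = (−13, −4, −16), |n| = 21. Any point on the first plane is at distance |(-3) − 6|/|n| = 9/21 = 3/7 from the second.

3/7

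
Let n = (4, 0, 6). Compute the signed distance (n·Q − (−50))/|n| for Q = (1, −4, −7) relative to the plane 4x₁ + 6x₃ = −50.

n·Q − (-50) = 12.
|n| = 2√13, so the signed distance is 6√13/13.

6√13/13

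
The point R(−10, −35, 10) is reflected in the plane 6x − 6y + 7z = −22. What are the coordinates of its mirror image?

With n = (6, −6, 7), the signed offset is (n·R − (-22))/|n|² = 242/121 = 2.
R' = R − 2t·n = (−10, −35, 10) − 4·(6, −6, 7) = (−34, −11, −18).

(-34, -11, -18)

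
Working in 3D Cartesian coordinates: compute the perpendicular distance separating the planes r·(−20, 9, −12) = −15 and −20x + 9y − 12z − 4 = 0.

19/25

With common normal n = (−20, 9, −12) (|n| = 25), the distance is |(-15) − 4|/|n| = 19/25.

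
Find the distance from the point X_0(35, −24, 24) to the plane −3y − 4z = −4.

4

Normal vector n = (0, −3, −4), and n·(35, −24, 24) − (−4) = −20.
|n| = √(0 + 9 + 16) = 5, so the distance is |-20|/5 = 4.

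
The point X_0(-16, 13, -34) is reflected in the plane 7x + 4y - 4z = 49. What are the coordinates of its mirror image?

With n = (7, 4, -4), the signed offset is (n·X_0 − 49)/|n|² = 27/81 = 1/3.
X_0' = X_0 − 2t·n = (-16, 13, -34) − (2/3)·(7, 4, -4) = (-62/3, 31/3, -94/3).

(-62/3, 31/3, -94/3)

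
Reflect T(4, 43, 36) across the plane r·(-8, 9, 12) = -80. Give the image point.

With n = (-8, 9, 12), the signed offset is (n·T − (-80))/|n|² = 867/289 = 3.
T' = T − 2t·n = (4, 43, 36) − 6·(-8, 9, 12) = (52, -11, -36).

(52, -11, -36)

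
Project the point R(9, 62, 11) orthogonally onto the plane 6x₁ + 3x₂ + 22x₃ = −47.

The perpendicular from R has direction n = (6, 3, 22): r = (9, 62, 11) + t(6, 3, 22).
Substitute into the plane: n·(R + tn) = -47 gives 482 + 529t = -47, so t = -1.
Foot = (9, 62, 11) + (-1)·(6, 3, 22) = (3, 59, −11).

(3, 59, -11)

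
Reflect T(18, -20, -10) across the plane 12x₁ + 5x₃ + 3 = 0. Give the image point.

(-6, -20, -20)

n = (12, 0, 5), |n|² = 169, n·T − (-3) = 169, so t = 169/169 = 1.
Foot F = T − 1·n = (6, -20, -15); the reflection is 2F − T = (-6, -20, -20).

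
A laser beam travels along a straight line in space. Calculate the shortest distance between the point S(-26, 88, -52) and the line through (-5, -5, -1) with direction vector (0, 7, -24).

Direction vector d = (0, 7, -24).
AP = (-21, 93, -51), and AP × d = (-1875, -504, -147).
|AP × d|² = 3791250 and |d|² = 625, so the distance is √(3791250/625) = √6066 = 3√674.

3√674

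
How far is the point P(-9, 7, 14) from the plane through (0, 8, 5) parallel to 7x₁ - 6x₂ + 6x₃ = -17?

Parallel planes share the normal n = (7, -6, 6); since (0, 8, 5) lies on the plane, its equation is 7x₁ - 6x₂ + 6x₃ = -18.
Then n·(-9, 7, 14) - (-18) = -3.
|n| = √(49 + 36 + 36) = 11, so the distance is |-3|/11 = 3/11.

3/11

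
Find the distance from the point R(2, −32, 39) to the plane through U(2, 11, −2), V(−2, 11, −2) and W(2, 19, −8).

UV = (−4, 0, 0) and UW = (0, 8, −6), so a normal is n = UV × UW = (0, −24, −32).
d = |(-24)·(-32) + (-32)·39 − (-200)| / √(0 + 576 + 1024) = |-280| / 40 = 7.

7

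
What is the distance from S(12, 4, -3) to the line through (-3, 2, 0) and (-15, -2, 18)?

A direction vector is d = (-12, -4, 18).
AP = (15, 2, -3); AP·d = -242, |AP|² = 238, |d|² = 484.
distance² = |AP|² − (AP·d)²/|d|² = 238 − 58564/484 = 117, so the distance is 3√13.

3√13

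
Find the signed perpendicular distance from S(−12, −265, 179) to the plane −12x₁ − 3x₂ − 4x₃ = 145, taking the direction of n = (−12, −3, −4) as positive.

n·S − 145 = 78.
|n| = 13, so the signed distance is 78/13 = 6.

6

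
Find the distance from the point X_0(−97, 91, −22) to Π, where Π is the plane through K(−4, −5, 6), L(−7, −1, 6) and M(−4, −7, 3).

28√29/29

KL = (−3, 4, 0) and KM = (0, −2, −3), so a normal is n = KL × KM = (−12, −9, 6).
Then n·(−97, 91, −22) − 129 = 84.
|n| = √(144 + 81 + 36) = 3√29, so the distance is |84|/(3√29) = 28√29/29.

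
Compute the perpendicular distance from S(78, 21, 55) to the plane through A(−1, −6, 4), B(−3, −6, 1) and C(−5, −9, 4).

27√29/29

AB = (−2, 0, −3) and AC = (−4, −3, 0), so a normal is n = AB × AC = (−9, 12, 6).
Then n·(78, 21, 55) − (−39) = −81.
|n| = √(81 + 144 + 36) = 3√29, so the distance is |-81|/(3√29) = 27/√29.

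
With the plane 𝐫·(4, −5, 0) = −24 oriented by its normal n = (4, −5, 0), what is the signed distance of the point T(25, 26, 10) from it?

-6√41/41

n·T − (-24) = -6.
|n| = √41, so the signed distance is -6√41/41.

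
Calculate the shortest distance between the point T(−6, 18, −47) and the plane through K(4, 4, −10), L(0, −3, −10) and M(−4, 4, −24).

22/9

KL = (−4, −7, 0) and KM = (−8, 0, −14), so a normal is n = KL × KM = (98, −56, −56).
Then n·(−6, 18, −47) − 728 = 308.
|n| = √(9604 + 3136 + 3136) = 126, so the distance is |308|/126 = 22/9.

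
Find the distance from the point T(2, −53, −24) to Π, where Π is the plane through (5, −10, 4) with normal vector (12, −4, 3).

4

The plane has equation n·(r − (5, −10, 4)) = 0, i.e. n·r = 112.
Then n·(2, −53, −24) − 112 = 52.
|n| = √(144 + 16 + 9) = 13, so the distance is |52|/13 = 4.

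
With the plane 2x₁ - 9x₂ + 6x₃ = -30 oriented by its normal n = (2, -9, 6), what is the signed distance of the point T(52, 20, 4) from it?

-2

n·T − (-30) = -22.
|n| = 11, so the signed distance is -22/11 = -2.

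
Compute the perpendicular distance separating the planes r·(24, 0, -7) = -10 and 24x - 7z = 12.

With common normal n = (24, 0, -7) (|n| = 25), the distance is |(-10) − 12|/|n| = 22/25.

22/25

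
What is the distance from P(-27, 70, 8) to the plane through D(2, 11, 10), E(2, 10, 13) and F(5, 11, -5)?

DE = (0, -1, 3) and DF = (3, 0, -15), so a normal is n = DE × DF = (15, 9, 3).
d = |15·(-27) + 9·70 + 3·8 − 159| / √(225 + 81 + 9) = |90| / (3√35) = 30/√35.

30/√35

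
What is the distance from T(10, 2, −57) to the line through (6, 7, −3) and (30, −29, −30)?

A direction vector is d = (24, −36, −27).
AP = (4, −5, −54), and AP × d = (−1809, −1188, −24).
|AP × d|² = 4684401 and |d|² = 2601, so the distance is √(4684401/2601) = √1801.

√1801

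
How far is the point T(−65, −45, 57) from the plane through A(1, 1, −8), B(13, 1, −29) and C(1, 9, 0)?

AB = (12, 0, −21) and AC = (0, 8, 8), so a normal is n = AB × AC = (168, −96, 96).
n = (168, −96, 96); n·P − (-696) = -432; |n| = 216; distance = 432/216 = 2.

2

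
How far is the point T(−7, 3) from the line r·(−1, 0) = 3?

The normal to the line is n = (−1, 0) with |n| = 1.
|n·T − 3| = |7 − 3| = 4, so the distance is 4/1 = 4.

4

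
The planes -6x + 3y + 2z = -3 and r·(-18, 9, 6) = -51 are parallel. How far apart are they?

Divide the second equation by 3 to match normals: -6x + 3y + 2z = -17.
With common normal n = (-6, 3, 2) (|n| = 7), the distance is |(-3) − (-17)|/|n| = 14/7 = 2.

2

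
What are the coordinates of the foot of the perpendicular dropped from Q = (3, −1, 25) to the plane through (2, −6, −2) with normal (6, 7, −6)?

(9, 6, 19)

n = (6, 7, −6), |n|² = 121, and n·Q − (-18) = -121.
t = -121/121 = -1, so the foot is Q − t·n = (3, −1, 25) − (-1)·(6, 7, −6) = (9, 6, 19).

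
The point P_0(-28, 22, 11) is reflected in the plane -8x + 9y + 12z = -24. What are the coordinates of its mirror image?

(4, -14, -37)

With n = (-8, 9, 12), the signed offset is (n·P_0 − (-24))/|n|² = 578/289 = 2.
P_0' = P_0 − 2t·n = (-28, 22, 11) − 4·(-8, 9, 12) = (4, -14, -37).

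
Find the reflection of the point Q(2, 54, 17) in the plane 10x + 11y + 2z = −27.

(-58, -12, 5)

n = (10, 11, 2), |n|² = 225, n·Q − (-27) = 675, so t = 675/225 = 3.
Foot F = Q − 3·n = (−28, 21, 11); the reflection is 2F − Q = (−58, −12, 5).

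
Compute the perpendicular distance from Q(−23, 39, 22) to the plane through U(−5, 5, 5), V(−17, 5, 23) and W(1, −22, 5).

8/11

UV = (−12, 0, 18) and UW = (6, −27, 0), so a normal is n = UV × UW = (486, 108, 324).
d = |486·(-23) + 108·39 + 324·22 − (-270)| / √(236196 + 11664 + 104976) = |432| / 594 = 8/11.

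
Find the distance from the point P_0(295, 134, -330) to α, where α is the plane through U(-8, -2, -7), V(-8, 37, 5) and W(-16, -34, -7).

5

UV = (0, 39, 12) and UW = (-8, -32, 0), so a normal is n = UV × UW = (384, -96, 312).
Then n·(295, 134, -330) - (-5064) = 2520.
|n| = √(147456 + 9216 + 97344) = 504, so the distance is |2520|/504 = 5.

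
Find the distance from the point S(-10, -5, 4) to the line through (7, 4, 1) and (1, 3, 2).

√37

A direction vector is d = (-6, -1, 1).
AP = (-17, -9, 3); AP·d = 114, |AP|² = 379, |d|² = 38.
distance² = |AP|² − (AP·d)²/|d|² = 379 − 12996/38 = 37, so the distance is √37.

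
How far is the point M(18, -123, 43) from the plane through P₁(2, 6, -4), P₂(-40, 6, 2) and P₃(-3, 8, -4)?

3

P₁P₂ = (-42, 0, 6) and P₁P₃ = (-5, 2, 0), so a normal is n = P₁P₂ × P₁P₃ = (-12, -30, -84).
Then n·(18, -123, 43) - 132 = -270.
|n| = √(144 + 900 + 7056) = 90, so the distance is |-270|/90 = 3.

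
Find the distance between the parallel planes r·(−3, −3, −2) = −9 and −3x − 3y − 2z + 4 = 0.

5√22/22

With common normal n = (−3, −3, −2) (|n| = √22), the distance is |(-9) − (-4)|/|n| = 5/√22.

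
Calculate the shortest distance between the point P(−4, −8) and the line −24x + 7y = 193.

153/25

d = |(-24)·(-4) + 7·(-8) − 193| / √(576 + 49) = |-153|/25 = 153/25.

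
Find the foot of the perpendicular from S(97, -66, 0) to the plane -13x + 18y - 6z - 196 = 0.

The perpendicular from S has direction n = (-13, 18, -6): r = (97, -66, 0) + μ(-13, 18, -6).
Substitute into the plane: n·(S + μn) = 196 gives -2449 + 529μ = 196, so μ = 5.
Foot = (97, -66, 0) + 5·(-13, 18, -6) = (32, 24, -30).

(32, 24, -30)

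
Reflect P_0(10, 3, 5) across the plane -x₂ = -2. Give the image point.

(10, 1, 5)

n = (0, -1, 0), |n|² = 1, n·P_0 − (-2) = -1, so t = -1/1 = -1.
Foot F = P_0 − (-1)·n = (10, 2, 5); the reflection is 2F − P_0 = (10, 1, 5).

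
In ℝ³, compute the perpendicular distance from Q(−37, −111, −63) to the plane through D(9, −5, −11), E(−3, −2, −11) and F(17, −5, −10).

DE = (−12, 3, 0) and DF = (8, 0, 1), so a normal is n = DE × DF = (3, 12, −24).
n = (3, 12, −24); n·P − 231 = -162; |n| = 27; distance = 162/27 = 6.

6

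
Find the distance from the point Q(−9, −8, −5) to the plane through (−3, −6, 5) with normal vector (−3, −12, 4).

2/13

The plane has equation n·(r − (−3, −6, 5)) = 0, i.e. n·r = 101.
Then n·(−9, −8, −5) − 101 = 2.
|n| = √(9 + 144 + 16) = 13, so the distance is |2|/13 = 2/13.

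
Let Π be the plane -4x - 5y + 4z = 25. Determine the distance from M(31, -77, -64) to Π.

20√57/57

d = |(-4)·31 + (-5)·(-77) + 4·(-64) − 25| / √(16 + 25 + 16) = |-20| / √57 = 20√57/57.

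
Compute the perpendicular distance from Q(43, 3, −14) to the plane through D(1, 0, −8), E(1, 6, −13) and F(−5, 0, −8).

DE = (0, 6, −5) and DF = (−6, 0, 0), so a normal is n = DE × DF = (0, 30, 36).
d = |30·3 + 36·(-14) − (-288)| / √(0 + 900 + 1296) = |-126| / (6√61) = 21/√61.

21/√61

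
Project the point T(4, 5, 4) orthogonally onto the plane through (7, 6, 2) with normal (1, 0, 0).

(7, 5, 4)

The perpendicular from T has direction n = (1, 0, 0): r = (4, 5, 4) + λ(1, 0, 0).
Substitute into the plane: n·(T + λn) = 7 gives 4 + 1λ = 7, so λ = 3.
Foot = (4, 5, 4) + 3·(1, 0, 0) = (7, 5, 4).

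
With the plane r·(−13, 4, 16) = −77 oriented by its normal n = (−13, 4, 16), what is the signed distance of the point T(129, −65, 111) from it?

-4

n·T − (-77) = -84.
|n| = 21, so the signed distance is -84/21 = -4.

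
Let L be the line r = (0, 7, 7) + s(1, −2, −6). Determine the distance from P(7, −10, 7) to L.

3√33

Direction vector d = (1, −2, −6).
AP = (7, −17, 0), and AP × d = (102, 42, 3).
|AP × d|² = 12177 and |d|² = 41, so the distance is √(12177/41) = √297 = 3√33.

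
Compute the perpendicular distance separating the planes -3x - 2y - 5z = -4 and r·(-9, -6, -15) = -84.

Divide the second equation by 3 to match normals: -3x - 2y - 5z = -28.
With common normal n = (-3, -2, -5) (|n| = √38), the distance is |(-4) − (-28)|/|n| = 24/√38.

12√38/19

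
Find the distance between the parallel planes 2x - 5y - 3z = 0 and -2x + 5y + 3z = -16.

Divide the second equation by -1 to match normals: 2x - 5y - 3z = 16.
Both planes have normal n = (2, -5, -3), |n| = √38. Any point on the first plane is at distance |16 − 0|/|n| = 16/√38 from the second.

8√38/19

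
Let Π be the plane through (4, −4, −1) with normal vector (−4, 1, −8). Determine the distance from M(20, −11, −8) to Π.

5/3

The plane has equation n·(r − (4, −4, −1)) = 0, i.e. n·r = -12.
Then n·(20, −11, −8) − (−12) = −15.
|n| = √(16 + 1 + 64) = 9, so the distance is |-15|/9 = 5/3.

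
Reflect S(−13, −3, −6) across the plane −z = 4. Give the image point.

(-13, -3, -2)

n = (0, 0, −1), |n|² = 1, n·S − 4 = 2, so t = 2/1 = 2.
Foot F = S − 2·n = (−13, −3, −4); the reflection is 2F − S = (−13, −3, −2).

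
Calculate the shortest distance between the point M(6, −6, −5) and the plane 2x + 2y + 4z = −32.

Normal vector n = (2, 2, 4), and n·(6, −6, −5) − (−32) = 12.
|n| = √(4 + 4 + 16) = 2√6, so the distance is |12|/(2√6) = √6.

√6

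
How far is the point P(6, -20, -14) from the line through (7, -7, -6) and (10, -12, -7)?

A direction vector is d = (3, -5, -1).
AP = (-1, -13, -8); AP·d = 70, |AP|² = 234, |d|² = 35.
distance² = |AP|² − (AP·d)²/|d|² = 234 − 4900/35 = 94, so the distance is √94.

√94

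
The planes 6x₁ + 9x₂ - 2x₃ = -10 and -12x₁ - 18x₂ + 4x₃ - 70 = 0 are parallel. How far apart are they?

Divide the second equation by -2 to match normals: 6x₁ + 9x₂ - 2x₃ = -35.
Both planes have normal n = (6, 9, -2), |n| = 11. Any point on the first plane is at distance |(-35) − (-10)|/|n| = 25/11 from the second.

25/11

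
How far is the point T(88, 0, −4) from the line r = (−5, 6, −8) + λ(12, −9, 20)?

Direction vector d = (12, −9, 20).
AP = (93, −6, 4); AP·d = 1250, |AP|² = 8701, |d|² = 625.
distance² = |AP|² − (AP·d)²/|d|² = 8701 − 1562500/625 = 6201, so the distance is 3√689.

3√689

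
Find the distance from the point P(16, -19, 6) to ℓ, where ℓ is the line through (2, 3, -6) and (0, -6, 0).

2√85

A direction vector is d = (-2, -9, 6).
AP = (14, -22, 12), and AP × d = (-24, -108, -170).
|AP × d|² = 41140 and |d|² = 121, so the distance is √(41140/121) = √340 = 2√85.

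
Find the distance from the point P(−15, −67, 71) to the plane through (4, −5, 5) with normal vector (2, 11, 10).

4

The plane has equation n·(r − (4, −5, 5)) = 0, i.e. n·r = 3.
Then n·(−15, −67, 71) − 3 = −60.
|n| = √(4 + 121 + 100) = 15, so the distance is |-60|/15 = 4.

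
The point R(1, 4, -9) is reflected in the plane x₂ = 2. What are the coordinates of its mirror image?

(1, 0, -9)

n = (0, 1, 0), |n|² = 1, n·R − 2 = 2, so t = 2/1 = 2.
Foot F = R − 2·n = (1, 2, -9); the reflection is 2F − R = (1, 0, -9).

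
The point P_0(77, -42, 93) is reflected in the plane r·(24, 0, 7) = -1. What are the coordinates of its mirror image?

n = (24, 0, 7), |n|² = 625, n·P_0 − (-1) = 2500, so t = 2500/625 = 4.
Foot F = P_0 − 4·n = (-19, -42, 65); the reflection is 2F − P_0 = (-115, -42, 37).

(-115, -42, 37)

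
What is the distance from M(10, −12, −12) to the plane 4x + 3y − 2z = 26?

2/√29

Normal vector n = (4, 3, −2), and n·(10, −12, −12) − 26 = 2.
|n| = √(16 + 9 + 4) = √29, so the distance is |2|/√29 = 2√29/29.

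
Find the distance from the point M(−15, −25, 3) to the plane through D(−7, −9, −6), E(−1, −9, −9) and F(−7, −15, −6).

DE = (6, 0, −3) and DF = (0, −6, 0), so a normal is n = DE × DF = (−18, 0, −36).
d = |(-18)·(-15) + (-36)·3 − 342| / √(324 + 0 + 1296) = |-180| / (18√5) = 2√5.

2√5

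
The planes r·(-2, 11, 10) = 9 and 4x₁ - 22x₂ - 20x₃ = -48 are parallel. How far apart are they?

Divide the second equation by -2 to match normals: -2x₁ + 11x₂ + 10x₃ = 24.
With common normal n = (-2, 11, 10) (|n| = 15), the distance is |9 − 24|/|n| = 15/15 = 1.

1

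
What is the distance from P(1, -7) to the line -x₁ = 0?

1

d = |(-1)·1 + 0·(-7) − 0| / √(1 + 0) = |-1|/1 = 1.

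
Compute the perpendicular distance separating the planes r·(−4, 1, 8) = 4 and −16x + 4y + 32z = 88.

Divide the second equation by 4 to match normals: −4x + y + 8z = 22.
Both planes have normal n = (−4, 1, 8), |n| = 9. Any point on the first plane is at distance |22 − 4|/|n| = 18/9 = 2 from the second.

2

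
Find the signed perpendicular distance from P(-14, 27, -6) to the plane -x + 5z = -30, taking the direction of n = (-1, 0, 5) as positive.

14/√26

n·P − (-30) = 14.
|n| = √26, so the signed distance is 14/√26.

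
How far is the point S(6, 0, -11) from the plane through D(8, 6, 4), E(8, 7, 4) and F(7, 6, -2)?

3√37/37

DE = (0, 1, 0) and DF = (-1, 0, -6), so a normal is n = DE × DF = (-6, 0, 1).
n = (-6, 0, 1); n·P − (-44) = -3; |n| = √37; distance = 3/√37.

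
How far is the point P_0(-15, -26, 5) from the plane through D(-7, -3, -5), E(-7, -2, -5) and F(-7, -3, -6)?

DE = (0, 1, 0) and DF = (0, 0, -1), so a normal is n = DE × DF = (-1, 0, 0).
n = (-1, 0, 0); n·P − 7 = 8; |n| = 1; distance = 8/1 = 8.

8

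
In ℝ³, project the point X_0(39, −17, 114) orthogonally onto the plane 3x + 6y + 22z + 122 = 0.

The perpendicular from X_0 has direction n = (3, 6, 22): r = (39, −17, 114) + μ(3, 6, 22).
Substitute into the plane: n·(X_0 + μn) = -122 gives 2523 + 529μ = -122, so μ = -5.
Foot = (39, −17, 114) + (-5)·(3, 6, 22) = (24, −47, 4).

(24, -47, 4)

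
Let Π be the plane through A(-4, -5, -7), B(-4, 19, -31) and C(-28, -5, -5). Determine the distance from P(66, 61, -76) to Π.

2

AB = (0, 24, -24) and AC = (-24, 0, 2), so a normal is n = AB × AC = (48, 576, 576).
d = |48·66 + 576·61 + 576·(-76) − (-7104)| / √(2304 + 331776 + 331776) = |1632| / 816 = 2.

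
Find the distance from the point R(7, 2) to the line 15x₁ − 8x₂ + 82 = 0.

171/17

The normal to the line is n = (15, −8) with |n| = 17.
|n·R − (-82)| = |89 − (-82)| = 171, so the distance is 171/17.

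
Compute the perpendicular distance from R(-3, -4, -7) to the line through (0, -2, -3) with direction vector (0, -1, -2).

3

Direction vector d = (0, -1, -2).
AP = (-3, -2, -4), and AP × d = (0, -6, 3).
|AP × d|² = 45 and |d|² = 5, so the distance is √(45/5) = √9 = 3.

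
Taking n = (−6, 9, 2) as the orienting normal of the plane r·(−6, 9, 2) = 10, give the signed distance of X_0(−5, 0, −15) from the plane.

-10/11

n·X_0 − 10 = -10.
|n| = 11, so the signed distance is -10/11.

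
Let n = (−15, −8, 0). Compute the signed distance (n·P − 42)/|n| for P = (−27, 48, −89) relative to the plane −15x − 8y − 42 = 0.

n·P − 42 = -21.
|n| = 17, so the signed distance is -21/17.

-21/17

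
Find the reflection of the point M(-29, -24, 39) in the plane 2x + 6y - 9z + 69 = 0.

(-13, 24, -33)

n = (2, 6, -9), |n|² = 121, n·M − (-69) = -484, so t = -484/121 = -4.
Foot F = M − (-4)·n = (-21, 0, 3); the reflection is 2F − M = (-13, 24, -33).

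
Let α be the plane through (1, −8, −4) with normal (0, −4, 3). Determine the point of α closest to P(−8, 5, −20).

(-8, -11, -8)

n = (0, −4, 3), |n|² = 25, and n·P − 20 = -100.
t = -100/25 = -4, so the foot is P − t·n = (−8, 5, −20) − (-4)·(0, −4, 3) = (−8, −11, −8).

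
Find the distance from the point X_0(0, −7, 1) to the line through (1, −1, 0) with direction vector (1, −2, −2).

Direction vector d = (1, −2, −2).
AP = (−1, −6, 1), and AP × d = (14, −1, 8).
|AP × d|² = 261 and |d|² = 9, so the distance is √(261/9) = √29.

√29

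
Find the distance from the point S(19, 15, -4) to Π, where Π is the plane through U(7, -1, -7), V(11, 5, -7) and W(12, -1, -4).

UV = (4, 6, 0) and UW = (5, 0, 3), so a normal is n = UV × UW = (18, -12, -30).
n = (18, -12, -30); n·P − 348 = -66; |n| = 6√38; distance = 66/(6√38) = 11/√38.

11√38/38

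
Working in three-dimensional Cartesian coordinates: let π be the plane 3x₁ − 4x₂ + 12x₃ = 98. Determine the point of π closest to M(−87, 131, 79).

(-1146/13, 1723/13, 967/13)

The perpendicular from M has direction n = (3, −4, 12): r = (−87, 131, 79) + λ(3, −4, 12).
Substitute into the plane: n·(M + λn) = 98 gives 163 + 169λ = 98, so λ = -5/13.
Foot = (−87, 131, 79) + (-5/13)·(3, −4, 12) = (−1146/13, 1723/13, 967/13).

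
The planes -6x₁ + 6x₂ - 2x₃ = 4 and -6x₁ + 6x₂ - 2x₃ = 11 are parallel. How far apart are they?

7√19/38

With common normal n = (-6, 6, -2) (|n| = 2√19), the distance is |4 − 11|/|n| = 7/(2√19) = 7√19/38.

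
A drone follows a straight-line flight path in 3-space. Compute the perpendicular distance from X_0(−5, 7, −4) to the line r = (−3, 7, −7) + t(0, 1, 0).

√13

Direction vector d = (0, 1, 0).
AP = (−2, 0, 3), and AP × d = (−3, 0, −2).
|AP × d|² = 13 and |d|² = 1, so the distance is √13.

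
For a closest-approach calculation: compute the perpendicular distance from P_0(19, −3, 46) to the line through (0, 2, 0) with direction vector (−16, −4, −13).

Direction vector d = (−16, −4, −13).
AP = (19, −5, 46); AP·d = -882, |AP|² = 2502, |d|² = 441.
distance² = |AP|² − (AP·d)²/|d|² = 2502 − 777924/441 = 738, so the distance is 3√82.

3√82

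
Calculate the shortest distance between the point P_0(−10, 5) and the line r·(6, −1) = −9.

The normal to the line is n = (6, −1) with |n| = √37.
|n·P_0 − (-9)| = |-65 − (-9)| = 56, so the distance is 56/√37 = 56√37/37.

56/√37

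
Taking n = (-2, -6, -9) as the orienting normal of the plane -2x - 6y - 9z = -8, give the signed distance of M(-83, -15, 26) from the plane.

30/11

n·M − (-8) = 30.
|n| = 11, so the signed distance is 30/11.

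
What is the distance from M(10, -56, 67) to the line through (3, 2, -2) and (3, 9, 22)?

√5674

A direction vector is d = (0, 7, 24).
AP = (7, -58, 69), and AP × d = (-1875, -168, 49).
|AP × d|² = 3546250 and |d|² = 625, so the distance is √(3546250/625) = √5674.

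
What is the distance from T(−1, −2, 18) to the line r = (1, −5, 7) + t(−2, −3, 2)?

Direction vector d = (−2, −3, 2).
AP = (−2, 3, 11); AP·d = 17, |AP|² = 134, |d|² = 17.
distance² = |AP|² − (AP·d)²/|d|² = 134 − 289/17 = 117, so the distance is 3√13.

3√13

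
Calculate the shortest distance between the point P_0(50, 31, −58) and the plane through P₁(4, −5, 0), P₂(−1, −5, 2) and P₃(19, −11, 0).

√6

P₁P₂ = (−5, 0, 2) and P₁P₃ = (15, −6, 0), so a normal is n = P₁P₂ × P₁P₃ = (12, 30, 30).
d = |12·50 + 30·31 + 30·(-58) − (-102)| / √(144 + 900 + 900) = |-108| / (18√6) = √6.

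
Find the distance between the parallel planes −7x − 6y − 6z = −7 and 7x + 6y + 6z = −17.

Divide the second equation by -1 to match normals: −7x − 6y − 6z = 17.
With common normal n = (−7, −6, −6) (|n| = 11), the distance is |(-7) − 17|/|n| = 24/11.

24/11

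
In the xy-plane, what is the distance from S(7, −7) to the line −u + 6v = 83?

d = |(-1)·7 + 6·(-7) − 83| / √(1 + 36) = |-132|/√37 = 132/√37.

132√37/37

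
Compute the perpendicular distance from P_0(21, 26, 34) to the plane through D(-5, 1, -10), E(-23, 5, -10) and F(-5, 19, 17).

DE = (-18, 4, 0) and DF = (0, 18, 27), so a normal is n = DE × DF = (108, 486, -324).
d = |108·21 + 486·26 + (-324)·34 − 3186| / √(11664 + 236196 + 104976) = |702| / 594 = 13/11.

13/11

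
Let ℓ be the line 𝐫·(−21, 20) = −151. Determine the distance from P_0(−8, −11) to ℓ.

99/29

The normal to the line is n = (−21, 20) with |n| = 29.
|n·P_0 − (-151)| = |-52 − (-151)| = 99, so the distance is 99/29.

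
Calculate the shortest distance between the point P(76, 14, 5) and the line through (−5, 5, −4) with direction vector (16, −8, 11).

Direction vector d = (16, −8, 11).
AP = (81, 9, 9); AP·d = 1323, |AP|² = 6723, |d|² = 441.
distance² = |AP|² − (AP·d)²/|d|² = 6723 − 1750329/441 = 2754, so the distance is 9√34.

9√34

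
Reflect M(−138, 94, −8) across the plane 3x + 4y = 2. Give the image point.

(-642/5, 534/5, -8)

With n = (3, 4, 0), the signed offset is (n·M − 2)/|n|² = -40/25 = -8/5.
M' = M − 2t·n = (−138, 94, −8) − (-16/5)·(3, 4, 0) = (−642/5, 534/5, −8).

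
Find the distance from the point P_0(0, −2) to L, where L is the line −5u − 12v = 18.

The normal to the line is n = (−5, −12) with |n| = 13.
|n·P_0 − 18| = |24 − 18| = 6, so the distance is 6/13.

6/13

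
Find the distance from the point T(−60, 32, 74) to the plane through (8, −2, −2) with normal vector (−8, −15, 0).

The plane has equation n·(r − (8, −2, −2)) = 0, i.e. n·r = -34.
d = |(-8)·(-60) + (-15)·32 − (-34)| / √(64 + 225 + 0) = |34| / 17 = 2.

2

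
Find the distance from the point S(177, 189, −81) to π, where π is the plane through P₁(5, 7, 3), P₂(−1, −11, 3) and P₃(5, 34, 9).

P₁P₂ = (−6, −18, 0) and P₁P₃ = (0, 27, 6), so a normal is n = P₁P₂ × P₁P₃ = (−108, 36, −162).
Then n·(177, 189, −81) − (−774) = 1584.
|n| = √(11664 + 1296 + 26244) = 198, so the distance is |1584|/198 = 8.

8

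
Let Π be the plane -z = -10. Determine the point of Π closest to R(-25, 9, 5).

(-25, 9, 10)

n = (0, 0, -1), |n|² = 1, and n·R − (-10) = 5.
t = 5/1 = 5, so the foot is R − t·n = (-25, 9, 5) − 5·(0, 0, -1) = (-25, 9, 10).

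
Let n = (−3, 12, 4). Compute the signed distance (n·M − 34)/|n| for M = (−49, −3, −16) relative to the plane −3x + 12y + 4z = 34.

1

n·M − 34 = 13.
|n| = 13, so the signed distance is 13/13 = 1.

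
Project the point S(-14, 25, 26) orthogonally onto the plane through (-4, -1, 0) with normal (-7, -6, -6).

n = (-7, -6, -6), |n|² = 121, and n·S − 34 = -242.
t = -242/121 = -2, so the foot is S − t·n = (-14, 25, 26) − (-2)·(-7, -6, -6) = (-28, 13, 14).

(-28, 13, 14)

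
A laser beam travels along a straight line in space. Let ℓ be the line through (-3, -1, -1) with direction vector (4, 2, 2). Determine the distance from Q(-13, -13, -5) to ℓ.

2√11

Direction vector d = (4, 2, 2).
AP = (-10, -12, -4), and AP × d = (-16, 4, 28).
|AP × d|² = 1056 and |d|² = 24, so the distance is √(1056/24) = √44 = 2√11.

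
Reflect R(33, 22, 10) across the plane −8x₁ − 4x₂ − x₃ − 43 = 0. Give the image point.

n = (−8, −4, −1), |n|² = 81, n·R − 43 = -405, so t = -405/81 = -5.
Foot F = R − (-5)·n = (−7, 2, 5); the reflection is 2F − R = (−47, −18, 0).

(-47, -18, 0)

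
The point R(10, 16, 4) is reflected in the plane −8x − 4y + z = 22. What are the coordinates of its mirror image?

(-22, 0, 8)

With n = (−8, −4, 1), the signed offset is (n·R − 22)/|n|² = -162/81 = -2.
R' = R − 2t·n = (10, 16, 4) − (-4)·(−8, −4, 1) = (−22, 0, 8).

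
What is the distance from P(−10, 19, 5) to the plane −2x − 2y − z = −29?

2

Normal vector n = (−2, −2, −1), and n·(−10, 19, 5) − (−29) = 6.
|n| = √(4 + 4 + 1) = 3, so the distance is |6|/3 = 2.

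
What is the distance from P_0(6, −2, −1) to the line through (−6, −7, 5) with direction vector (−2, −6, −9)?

Direction vector d = (−2, −6, −9).
AP = (12, 5, −6); AP·d = 0, |AP|² = 205, |d|² = 121.
distance² = |AP|² − (AP·d)²/|d|² = 205 − 0/121 = 205, so the distance is √205.

√205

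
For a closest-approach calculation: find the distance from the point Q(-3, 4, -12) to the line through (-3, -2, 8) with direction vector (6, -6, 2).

Direction vector d = (6, -6, 2).
AP = (0, 6, -20), and AP × d = (-108, -120, -36).
|AP × d|² = 27360 and |d|² = 76, so the distance is √(27360/76) = √360 = 6√10.

6√10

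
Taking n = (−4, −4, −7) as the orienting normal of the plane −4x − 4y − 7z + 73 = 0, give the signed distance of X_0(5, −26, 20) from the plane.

17/9

n·X_0 − (-73) = 17.
|n| = 9, so the signed distance is 17/9.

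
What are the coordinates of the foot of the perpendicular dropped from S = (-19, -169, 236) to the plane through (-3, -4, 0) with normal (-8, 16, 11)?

(-367/21, -3613/21, 4912/21)

n = (-8, 16, 11), |n|² = 441, and n·S − (-40) = 84.
t = 84/441 = 4/21, so the foot is S − t·n = (-19, -169, 236) − (4/21)·(-8, 16, 11) = (-367/21, -3613/21, 4912/21).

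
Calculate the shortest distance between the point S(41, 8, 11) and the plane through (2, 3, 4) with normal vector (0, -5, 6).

17/√61

The plane has equation n·(r − (2, 3, 4)) = 0, i.e. n·r = 9.
Then n·(41, 8, 11) - 9 = 17.
|n| = √(0 + 25 + 36) = √61, so the distance is |17|/√61 = 17/√61.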